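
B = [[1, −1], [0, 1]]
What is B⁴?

B = I + N where N = [[0, −1], [0, 0]] is strictly upper-triangular, so N² = 0.
(I + N)⁴ = I + 4·N = [[1, −4], [0, 1]].

[[1, −4], [0, 1]]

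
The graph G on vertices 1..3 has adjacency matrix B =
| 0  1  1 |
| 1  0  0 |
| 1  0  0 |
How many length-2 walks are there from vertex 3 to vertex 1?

0

The number of length-2 walks from vertex 3 to vertex 1 is entry (3,1) of B², where B is the adjacency matrix.
B² = [[2, 0, 0], [0, 1, 1], [0, 1, 1]]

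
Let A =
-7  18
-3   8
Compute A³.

tr A = 1 and det A = -2, so the characteristic polynomial is λ² − (1)λ + (-2) with roots 2 and -1.
Eigenvectors give P = [[2, 3], [1, 1]] with P⁻¹ = [[-1, 3], [1, -2]], and A = P·diag(2, -1)·P⁻¹.
Then A³ = P·diag(8, -1)·P⁻¹ = [[16, -3], [8, -1]] · [[-1, 3], [1, -2]] = [[-19, 54], [-9, 26]].

[[-19, 54], [-9, 26]]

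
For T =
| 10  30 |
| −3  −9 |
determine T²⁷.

[[10, 30], [−3, −9]]

T² = T (a projection; rank 1, trace 1), so T²⁷ = T.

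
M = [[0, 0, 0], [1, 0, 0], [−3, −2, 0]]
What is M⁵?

M is strictly triangular, hence nilpotent: M³ = 0, so M⁵ = 0.

[[0, 0, 0], [0, 0, 0], [0, 0, 0]]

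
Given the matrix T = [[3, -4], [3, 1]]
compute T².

[[-3, -16], [12, -11]]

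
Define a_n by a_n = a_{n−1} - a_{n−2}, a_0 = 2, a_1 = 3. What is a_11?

With companion matrix A = [[1, -1], [1, 0]], [a_n, a_{n−1}]ᵀ = A·[a_{n−1}, a_{n−2}]ᵀ, so [a_11, a_10]ᵀ = A¹⁰·[a_1, a_0]ᵀ.
A¹⁰ = [[-1, 1], [-1, 0]], giving [a_11, a_10]ᵀ = [[-1], [-3]].

-1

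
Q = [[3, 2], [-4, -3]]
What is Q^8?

[[1, 0], [0, 1]]

Q² = I (check: tr Q = 0 and det Q = -1), so Q^8 = I since 8 is even.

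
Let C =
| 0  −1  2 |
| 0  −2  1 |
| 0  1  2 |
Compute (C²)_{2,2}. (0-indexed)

5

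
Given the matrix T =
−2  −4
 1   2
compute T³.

T² = [[0, 0], [0, 0]]
T³ = [[0, 0], [0, 0]]

[[0, 0], [0, 0]]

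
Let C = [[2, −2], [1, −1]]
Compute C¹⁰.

[[2, −2], [1, −1]]

C² = C (a projection; rank 1, trace 1), so C¹⁰ = C.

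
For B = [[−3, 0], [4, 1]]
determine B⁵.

tr B = −2 and det B = −3, so the characteristic polynomial is λ² − (−2)λ + (−3) with roots 1 and −3.
Eigenvectors give P = [[0, −1], [−1, 1]] with P⁻¹ = [[−1, −1], [−1, 0]], and B = P·diag(1, −3)·P⁻¹.
Then B⁵ = P·diag(1, −243)·P⁻¹ = [[0, 243], [−1, −243]] · [[−1, −1], [−1, 0]] = [[−243, 0], [244, 1]].

[[−243, 0], [244, 1]]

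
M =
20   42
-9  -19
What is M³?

tr M = 1 and det M = -2, so the characteristic polynomial is λ² − (1)λ + (-2) with roots 2 and -1.
Eigenvectors give P = [[7, -2], [-3, 1]] with P⁻¹ = [[1, 2], [3, 7]], and M = P·diag(2, -1)·P⁻¹.
Then M³ = P·diag(8, -1)·P⁻¹ = [[56, 2], [-24, -1]] · [[1, 2], [3, 7]] = [[62, 126], [-27, -55]].

[[62, 126], [-27, -55]]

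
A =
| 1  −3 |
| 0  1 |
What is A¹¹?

[[1, −33], [0, 1]]

A = I + N where N = [[0, −3], [0, 0]] is strictly upper-triangular, so N² = 0.
(I + N)¹¹ = I + 11·N = [[1, −33], [0, 1]].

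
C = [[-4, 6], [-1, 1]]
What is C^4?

[[46, -90], [15, -29]]

tr C = -3 and det C = 2, so the characteristic polynomial is λ² − (-3)λ + (2) with roots -1 and -2.
Eigenvectors give P = [[2, 3], [1, 1]] with P⁻¹ = [[-1, 3], [1, -2]], and C = P·diag(-1, -2)·P⁻¹.
Then C^4 = P·diag(1, 16)·P⁻¹ = [[2, 48], [1, 16]] · [[-1, 3], [1, -2]] = [[46, -90], [15, -29]].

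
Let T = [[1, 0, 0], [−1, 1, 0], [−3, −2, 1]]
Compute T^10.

T = I + N where N = [[0, 0, 0], [−1, 0, 0], [−3, −2, 0]] is strictly lower-triangular, so N^3 = 0.
(I + N)^10 = I + 10·N + 45·N^2 = [[1, 0, 0], [−10, 1, 0], [60, −20, 1]].

[[1, 0, 0], [−10, 1, 0], [60, −20, 1]]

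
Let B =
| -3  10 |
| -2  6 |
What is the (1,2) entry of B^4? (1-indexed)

tr B = 3 and det B = 2, so the characteristic polynomial is λ² − (3)λ + (2) with roots 1 and 2.
Eigenvectors give P = [[5, 2], [2, 1]] with P⁻¹ = [[1, -2], [-2, 5]], and B = P·diag(1, 2)·P⁻¹.
Then B^4 = P·diag(1, 16)·P⁻¹ = [[5, 32], [2, 16]] · [[1, -2], [-2, 5]] = [[-59, 150], [-30, 76]].

150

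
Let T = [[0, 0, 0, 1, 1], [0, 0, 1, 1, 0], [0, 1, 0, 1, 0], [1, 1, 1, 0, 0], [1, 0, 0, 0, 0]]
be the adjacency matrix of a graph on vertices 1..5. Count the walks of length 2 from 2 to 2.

The number of length-2 walks from vertex 2 to vertex 2 is entry (2,2) of T^2, where T is the adjacency matrix.
T^2 = [[2, 1, 1, 0, 0], [1, 2, 1, 1, 0], [1, 1, 2, 1, 0], [0, 1, 1, 3, 1], [0, 0, 0, 1, 1]]

2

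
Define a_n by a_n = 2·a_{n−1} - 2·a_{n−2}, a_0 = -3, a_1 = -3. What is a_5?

12

With companion matrix A = [[2, -2], [1, 0]], [a_n, a_{n−1}]ᵀ = A·[a_{n−1}, a_{n−2}]ᵀ, so [a_5, a_4]ᵀ = A^4·[a_1, a_0]ᵀ.
A^4 = [[-4, 0], [0, -4]], giving [a_5, a_4]ᵀ = [[12], [12]].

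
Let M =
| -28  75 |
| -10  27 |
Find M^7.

[[-13762, 34725], [-4630, 11703]]

tr M = -1 and det M = -6, so the characteristic polynomial is λ² − (-1)λ + (-6) with roots 2 and -3.
Eigenvectors give P = [[-5, 3], [-2, 1]] with P⁻¹ = [[1, -3], [2, -5]], and M = P·diag(2, -3)·P⁻¹.
Then M^7 = P·diag(128, -2187)·P⁻¹ = [[-640, -6561], [-256, -2187]] · [[1, -3], [2, -5]] = [[-13762, 34725], [-4630, 11703]].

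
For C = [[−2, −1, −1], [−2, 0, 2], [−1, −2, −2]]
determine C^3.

C^2 = [[7, 4, 2], [2, −2, −2], [8, 5, 1]]
C^3 = [[−24, −11, −3], [2, 2, −2], [−27, −10, 0]]

[[−24, −11, −3], [2, 2, −2], [−27, −10, 0]]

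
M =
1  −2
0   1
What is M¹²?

M = I + N where N = [[0, −2], [0, 0]] is strictly upper-triangular, so N² = 0.
(I + N)¹² = I + 12·N = [[1, −24], [0, 1]].

[[1, −24], [0, 1]]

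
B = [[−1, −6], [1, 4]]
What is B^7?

tr B = 3 and det B = 2, so the characteristic polynomial is λ² − (3)λ + (2) with roots 1 and 2.
Eigenvectors give P = [[3, 2], [−1, −1]] with P⁻¹ = [[1, 2], [−1, −3]], and B = P·diag(1, 2)·P⁻¹.
Then B^7 = P·diag(1, 128)·P⁻¹ = [[3, 256], [−1, −128]] · [[1, 2], [−1, −3]] = [[−253, −762], [127, 382]].

[[−253, −762], [127, 382]]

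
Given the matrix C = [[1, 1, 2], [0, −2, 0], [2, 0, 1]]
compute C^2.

[[5, −1, 4], [0, 4, 0], [4, 2, 5]]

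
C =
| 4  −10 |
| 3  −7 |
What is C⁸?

tr C = −3 and det C = 2, so the characteristic polynomial is λ² − (−3)λ + (2) with roots −1 and −2.
Eigenvectors give P = [[2, −5], [1, −3]] with P⁻¹ = [[3, −5], [1, −2]], and C = P·diag(−1, −2)·P⁻¹.
Then C⁸ = P·diag(1, 256)·P⁻¹ = [[2, −1280], [1, −768]] · [[3, −5], [1, −2]] = [[−1274, 2550], [−765, 1531]].

[[−1274, 2550], [−765, 1531]]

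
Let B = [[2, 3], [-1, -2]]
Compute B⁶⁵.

B² = I (check: tr B = 0 and det B = -1), so B⁶⁵ = B since 65 is odd.

[[2, 3], [-1, -2]]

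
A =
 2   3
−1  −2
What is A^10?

[[1, 0], [0, 1]]

A² = I (check: tr A = 0 and det A = −1), so A^10 = I since 10 is even.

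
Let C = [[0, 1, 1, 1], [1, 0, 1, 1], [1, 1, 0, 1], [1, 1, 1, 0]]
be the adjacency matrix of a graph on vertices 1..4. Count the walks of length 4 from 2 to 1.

20

The number of length-4 walks from vertex 2 to vertex 1 is entry (2,1) of C^4, where C is the adjacency matrix.
C^2 = [[3, 2, 2, 2], [2, 3, 2, 2], [2, 2, 3, 2], [2, 2, 2, 3]]
C^3 = [[6, 7, 7, 7], [7, 6, 7, 7], [7, 7, 6, 7], [7, 7, 7, 6]]
C^4 = [[21, 20, 20, 20], [20, 21, 20, 20], [20, 20, 21, 20], [20, 20, 20, 21]]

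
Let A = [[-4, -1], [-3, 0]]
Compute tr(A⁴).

A² = [[19, 4], [12, 3]]
A³ = [[-88, -19], [-57, -12]]
A⁴ = [[409, 88], [264, 57]]

466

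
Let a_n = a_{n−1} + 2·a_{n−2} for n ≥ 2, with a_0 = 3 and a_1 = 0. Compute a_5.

With companion matrix C = [[1, 2], [1, 0]], [a_n, a_{n−1}]ᵀ = C·[a_{n−1}, a_{n−2}]ᵀ, so [a_5, a_4]ᵀ = C⁴·[a_1, a_0]ᵀ.
C⁴ = [[11, 10], [5, 6]], giving [a_5, a_4]ᵀ = [[30], [18]].

30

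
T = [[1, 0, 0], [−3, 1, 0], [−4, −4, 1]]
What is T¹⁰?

[[1, 0, 0], [−30, 1, 0], [500, −40, 1]]

T = I + N where N = [[0, 0, 0], [−3, 0, 0], [−4, −4, 0]] is strictly lower-triangular, so N³ = 0.
(I + N)¹⁰ = I + 10·N + 45·N² = [[1, 0, 0], [−30, 1, 0], [500, −40, 1]].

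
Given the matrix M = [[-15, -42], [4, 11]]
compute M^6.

[[5097, 15288], [-1456, -4367]]

tr M = -4 and det M = 3, so the characteristic polynomial is λ² − (-4)λ + (3) with roots -1 and -3.
Eigenvectors give P = [[3, 7], [-1, -2]] with P⁻¹ = [[-2, -7], [1, 3]], and M = P·diag(-1, -3)·P⁻¹.
Then M^6 = P·diag(1, 729)·P⁻¹ = [[3, 5103], [-1, -1458]] · [[-2, -7], [1, 3]] = [[5097, 15288], [-1456, -4367]].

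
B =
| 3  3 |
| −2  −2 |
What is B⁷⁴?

B² = B (a projection; rank 1, trace 1), so B⁷⁴ = B.

[[3, 3], [−2, −2]]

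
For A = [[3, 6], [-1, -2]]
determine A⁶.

[[3, 6], [-1, -2]]

A² = A (a projection; rank 1, trace 1), so A⁶ = A.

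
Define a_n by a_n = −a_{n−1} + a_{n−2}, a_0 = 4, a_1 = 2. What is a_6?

4

With companion matrix Q = [[−1, 1], [1, 0]], [a_n, a_{n−1}]ᵀ = Q·[a_{n−1}, a_{n−2}]ᵀ, so [a_6, a_5]ᵀ = Q⁵·[a_1, a_0]ᵀ.
Q⁵ = [[−8, 5], [5, −3]], giving [a_6, a_5]ᵀ = [[4], [−2]].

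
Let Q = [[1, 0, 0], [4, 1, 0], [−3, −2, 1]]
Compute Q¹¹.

[[1, 0, 0], [44, 1, 0], [−473, −22, 1]]

Q = I + N where N = [[0, 0, 0], [4, 0, 0], [−3, −2, 0]] is strictly lower-triangular, so N³ = 0.
(I + N)¹¹ = I + 11·N + 55·N² = [[1, 0, 0], [44, 1, 0], [−473, −22, 1]].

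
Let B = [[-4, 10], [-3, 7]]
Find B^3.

[[-34, 70], [-21, 43]]

tr B = 3 and det B = 2, so the characteristic polynomial is λ² − (3)λ + (2) with roots 1 and 2.
Eigenvectors give P = [[2, -5], [1, -3]] with P⁻¹ = [[3, -5], [1, -2]], and B = P·diag(1, 2)·P⁻¹.
Then B^3 = P·diag(1, 8)·P⁻¹ = [[2, -40], [1, -24]] · [[3, -5], [1, -2]] = [[-34, 70], [-21, 43]].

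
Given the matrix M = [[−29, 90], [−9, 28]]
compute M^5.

[[−329, 990], [−99, 298]]

tr M = −1 and det M = −2, so the characteristic polynomial is λ² − (−1)λ + (−2) with roots 1 and −2.
Eigenvectors give P = [[3, 10], [1, 3]] with P⁻¹ = [[−3, 10], [1, −3]], and M = P·diag(1, −2)·P⁻¹.
Then M^5 = P·diag(1, −32)·P⁻¹ = [[3, −320], [1, −96]] · [[−3, 10], [1, −3]] = [[−329, 990], [−99, 298]].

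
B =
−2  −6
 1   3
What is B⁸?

[[−2, −6], [1, 3]]

B² = B (a projection; rank 1, trace 1), so B⁸ = B.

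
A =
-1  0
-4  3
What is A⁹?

tr A = 2 and det A = -3, so the characteristic polynomial is λ² − (2)λ + (-3) with roots -1 and 3.
Eigenvectors give P = [[-1, 0], [-1, -1]] with P⁻¹ = [[-1, 0], [1, -1]], and A = P·diag(-1, 3)·P⁻¹.
Then A⁹ = P·diag(-1, 19683)·P⁻¹ = [[1, 0], [1, -19683]] · [[-1, 0], [1, -1]] = [[-1, 0], [-19684, 19683]].

[[-1, 0], [-19684, 19683]]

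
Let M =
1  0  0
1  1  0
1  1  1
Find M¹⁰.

[[1, 0, 0], [10, 1, 0], [55, 10, 1]]

M = I + N where N = [[0, 0, 0], [1, 0, 0], [1, 1, 0]] is strictly lower-triangular, so N³ = 0.
(I + N)¹⁰ = I + 10·N + 45·N² = [[1, 0, 0], [10, 1, 0], [55, 10, 1]].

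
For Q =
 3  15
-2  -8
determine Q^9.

tr Q = -5 and det Q = 6, so the characteristic polynomial is λ² − (-5)λ + (6) with roots -3 and -2.
Eigenvectors give P = [[-5, 3], [2, -1]] with P⁻¹ = [[1, 3], [2, 5]], and Q = P·diag(-3, -2)·P⁻¹.
Then Q^9 = P·diag(-19683, -512)·P⁻¹ = [[98415, -1536], [-39366, 512]] · [[1, 3], [2, 5]] = [[95343, 287565], [-38342, -115538]].

[[95343, 287565], [-38342, -115538]]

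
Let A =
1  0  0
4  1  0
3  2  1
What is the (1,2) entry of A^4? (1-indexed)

0

A = I + N where N = [[0, 0, 0], [4, 0, 0], [3, 2, 0]] is strictly lower-triangular, so N^3 = 0.
(I + N)^4 = I + 4·N + 6·N^2 = [[1, 0, 0], [16, 1, 0], [60, 8, 1]].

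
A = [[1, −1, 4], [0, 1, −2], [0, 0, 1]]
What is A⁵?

A = I + N where N = [[0, −1, 4], [0, 0, −2], [0, 0, 0]] is strictly upper-triangular, so N³ = 0.
(I + N)⁵ = I + 5·N + 10·N² = [[1, −5, 40], [0, 1, −10], [0, 0, 1]].

[[1, −5, 40], [0, 1, −10], [0, 0, 1]]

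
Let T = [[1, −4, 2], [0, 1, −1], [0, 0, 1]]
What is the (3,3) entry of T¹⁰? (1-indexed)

T = I + N where N = [[0, −4, 2], [0, 0, −1], [0, 0, 0]] is strictly upper-triangular, so N³ = 0.
(I + N)¹⁰ = I + 10·N + 45·N² = [[1, −40, 200], [0, 1, −10], [0, 0, 1]].

1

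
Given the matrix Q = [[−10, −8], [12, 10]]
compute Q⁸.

[[256, 0], [0, 256]]

tr Q = 0 and det Q = −4, so the characteristic polynomial is λ² − (0)λ + (−4) with roots 2 and −2.
Eigenvectors give P = [[2, −1], [−3, 1]] with P⁻¹ = [[−1, −1], [−3, −2]], and Q = P·diag(2, −2)·P⁻¹.
Then Q⁸ = P·diag(256, 256)·P⁻¹ = [[512, −256], [−768, 256]] · [[−1, −1], [−3, −2]] = [[256, 0], [0, 256]].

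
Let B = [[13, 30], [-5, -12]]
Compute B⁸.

[[19171, 37830], [-6305, -12354]]

tr B = 1 and det B = -6, so the characteristic polynomial is λ² − (1)λ + (-6) with roots -2 and 3.
Eigenvectors give P = [[-2, -3], [1, 1]] with P⁻¹ = [[1, 3], [-1, -2]], and B = P·diag(-2, 3)·P⁻¹.
Then B⁸ = P·diag(256, 6561)·P⁻¹ = [[-512, -19683], [256, 6561]] · [[1, 3], [-1, -2]] = [[19171, 37830], [-6305, -12354]].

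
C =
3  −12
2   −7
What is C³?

tr C = −4 and det C = 3, so the characteristic polynomial is λ² − (−4)λ + (3) with roots −1 and −3.
Eigenvectors give P = [[−3, 2], [−1, 1]] with P⁻¹ = [[−1, 2], [−1, 3]], and C = P·diag(−1, −3)·P⁻¹.
Then C³ = P·diag(−1, −27)·P⁻¹ = [[3, −54], [1, −27]] · [[−1, 2], [−1, 3]] = [[51, −156], [26, −79]].

[[51, −156], [26, −79]]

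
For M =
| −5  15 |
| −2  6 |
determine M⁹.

[[−5, 15], [−2, 6]]

M² = M (a projection; rank 1, trace 1), so M⁹ = M.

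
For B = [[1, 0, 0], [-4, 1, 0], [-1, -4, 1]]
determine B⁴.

[[1, 0, 0], [-16, 1, 0], [92, -16, 1]]

B = I + N where N = [[0, 0, 0], [-4, 0, 0], [-1, -4, 0]] is strictly lower-triangular, so N³ = 0.
(I + N)⁴ = I + 4·N + 6·N² = [[1, 0, 0], [-16, 1, 0], [92, -16, 1]].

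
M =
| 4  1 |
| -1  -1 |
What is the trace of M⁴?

M² = [[15, 3], [-3, 0]]
M³ = [[57, 12], [-12, -3]]
M⁴ = [[216, 45], [-45, -9]]

207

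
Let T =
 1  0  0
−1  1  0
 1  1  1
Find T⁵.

T = I + N where N = [[0, 0, 0], [−1, 0, 0], [1, 1, 0]] is strictly lower-triangular, so N³ = 0.
(I + N)⁵ = I + 5·N + 10·N² = [[1, 0, 0], [−5, 1, 0], [−5, 5, 1]].

[[1, 0, 0], [−5, 1, 0], [−5, 5, 1]]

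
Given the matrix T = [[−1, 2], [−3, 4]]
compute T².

[[−5, 6], [−9, 10]]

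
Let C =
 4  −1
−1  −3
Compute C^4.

[[290, −27], [−27, 101]]

C^2 = [[17, −1], [−1, 10]]
C^3 = [[69, −14], [−14, −29]]
C^4 = [[290, −27], [−27, 101]]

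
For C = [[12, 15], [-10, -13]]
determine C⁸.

[[-12354, -18915], [12610, 19171]]

tr C = -1 and det C = -6, so the characteristic polynomial is λ² − (-1)λ + (-6) with roots 2 and -3.
Eigenvectors give P = [[3, -1], [-2, 1]] with P⁻¹ = [[1, 1], [2, 3]], and C = P·diag(2, -3)·P⁻¹.
Then C⁸ = P·diag(256, 6561)·P⁻¹ = [[768, -6561], [-512, 6561]] · [[1, 1], [2, 3]] = [[-12354, -18915], [12610, 19171]].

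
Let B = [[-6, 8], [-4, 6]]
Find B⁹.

tr B = 0 and det B = -4, so the characteristic polynomial is λ² − (0)λ + (-4) with roots 2 and -2.
Eigenvectors give P = [[-1, 2], [-1, 1]] with P⁻¹ = [[1, -2], [1, -1]], and B = P·diag(2, -2)·P⁻¹.
Then B⁹ = P·diag(512, -512)·P⁻¹ = [[-512, -1024], [-512, -512]] · [[1, -2], [1, -1]] = [[-1536, 2048], [-1024, 1536]].

[[-1536, 2048], [-1024, 1536]]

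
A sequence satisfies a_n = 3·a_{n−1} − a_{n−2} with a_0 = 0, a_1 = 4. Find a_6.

With companion matrix A = [[3, −1], [1, 0]], [a_n, a_{n−1}]ᵀ = A·[a_{n−1}, a_{n−2}]ᵀ, so [a_6, a_5]ᵀ = A⁵·[a_1, a_0]ᵀ.
A⁵ = [[144, −55], [55, −21]], giving [a_6, a_5]ᵀ = [[576], [220]].

576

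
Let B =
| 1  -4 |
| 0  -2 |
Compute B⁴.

B² = [[1, 4], [0, 4]]
B³ = [[1, -12], [0, -8]]
B⁴ = [[1, 20], [0, 16]]

[[1, 20], [0, 16]]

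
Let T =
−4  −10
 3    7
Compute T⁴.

[[−74, −150], [45, 91]]

tr T = 3 and det T = 2, so the characteristic polynomial is λ² − (3)λ + (2) with roots 1 and 2.
Eigenvectors give P = [[−2, −5], [1, 3]] with P⁻¹ = [[−3, −5], [1, 2]], and T = P·diag(1, 2)·P⁻¹.
Then T⁴ = P·diag(1, 16)·P⁻¹ = [[−2, −80], [1, 48]] · [[−3, −5], [1, 2]] = [[−74, −150], [45, 91]].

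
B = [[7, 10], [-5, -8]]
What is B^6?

tr B = -1 and det B = -6, so the characteristic polynomial is λ² − (-1)λ + (-6) with roots -3 and 2.
Eigenvectors give P = [[-1, -2], [1, 1]] with P⁻¹ = [[1, 2], [-1, -1]], and B = P·diag(-3, 2)·P⁻¹.
Then B^6 = P·diag(729, 64)·P⁻¹ = [[-729, -128], [729, 64]] · [[1, 2], [-1, -1]] = [[-601, -1330], [665, 1394]].

[[-601, -1330], [665, 1394]]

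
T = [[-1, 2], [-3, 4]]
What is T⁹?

tr T = 3 and det T = 2, so the characteristic polynomial is λ² − (3)λ + (2) with roots 1 and 2.
Eigenvectors give P = [[1, -2], [1, -3]] with P⁻¹ = [[3, -2], [1, -1]], and T = P·diag(1, 2)·P⁻¹.
Then T⁹ = P·diag(1, 512)·P⁻¹ = [[1, -1024], [1, -1536]] · [[3, -2], [1, -1]] = [[-1021, 1022], [-1533, 1534]].

[[-1021, 1022], [-1533, 1534]]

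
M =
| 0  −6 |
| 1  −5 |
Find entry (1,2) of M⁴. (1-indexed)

390

tr M = −5 and det M = 6, so the characteristic polynomial is λ² − (−5)λ + (6) with roots −3 and −2.
Eigenvectors give P = [[2, 3], [1, 1]] with P⁻¹ = [[−1, 3], [1, −2]], and M = P·diag(−3, −2)·P⁻¹.
Then M⁴ = P·diag(81, 16)·P⁻¹ = [[162, 48], [81, 16]] · [[−1, 3], [1, −2]] = [[−114, 390], [−65, 211]].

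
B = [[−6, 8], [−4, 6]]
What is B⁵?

tr B = 0 and det B = −4, so the characteristic polynomial is λ² − (0)λ + (−4) with roots −2 and 2.
Eigenvectors give P = [[2, −1], [1, −1]] with P⁻¹ = [[1, −1], [1, −2]], and B = P·diag(−2, 2)·P⁻¹.
Then B⁵ = P·diag(−32, 32)·P⁻¹ = [[−64, −32], [−32, −32]] · [[1, −1], [1, −2]] = [[−96, 128], [−64, 96]].

[[−96, 128], [−64, 96]]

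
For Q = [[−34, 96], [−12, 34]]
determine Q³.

tr Q = 0 and det Q = −4, so the characteristic polynomial is λ² − (0)λ + (−4) with roots −2 and 2.
Eigenvectors give P = [[3, 8], [1, 3]] with P⁻¹ = [[3, −8], [−1, 3]], and Q = P·diag(−2, 2)·P⁻¹.
Then Q³ = P·diag(−8, 8)·P⁻¹ = [[−24, 64], [−8, 24]] · [[3, −8], [−1, 3]] = [[−136, 384], [−48, 136]].

[[−136, 384], [−48, 136]]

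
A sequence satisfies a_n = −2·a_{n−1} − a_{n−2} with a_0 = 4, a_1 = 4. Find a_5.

With companion matrix B = [[−2, −1], [1, 0]], [a_n, a_{n−1}]ᵀ = B·[a_{n−1}, a_{n−2}]ᵀ, so [a_5, a_4]ᵀ = B^4·[a_1, a_0]ᵀ.
B^4 = [[5, 4], [−4, −3]], giving [a_5, a_4]ᵀ = [[36], [−28]].

36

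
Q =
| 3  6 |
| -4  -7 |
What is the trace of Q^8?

6562

tr Q = -4 and det Q = 3, so the characteristic polynomial is λ² − (-4)λ + (3) with roots -1 and -3.
Eigenvectors give P = [[3, -1], [-2, 1]] with P⁻¹ = [[1, 1], [2, 3]], and Q = P·diag(-1, -3)·P⁻¹.
Then Q^8 = P·diag(1, 6561)·P⁻¹ = [[3, -6561], [-2, 6561]] · [[1, 1], [2, 3]] = [[-13119, -19680], [13120, 19681]].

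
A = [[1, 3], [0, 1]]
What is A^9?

[[1, 27], [0, 1]]

A = I + N where N = [[0, 3], [0, 0]] is strictly upper-triangular, so N^2 = 0.
(I + N)^9 = I + 9·N = [[1, 27], [0, 1]].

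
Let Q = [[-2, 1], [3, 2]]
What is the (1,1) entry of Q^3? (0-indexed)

Q^2 = [[7, 0], [0, 7]]
Q^3 = [[-14, 7], [21, 14]]

14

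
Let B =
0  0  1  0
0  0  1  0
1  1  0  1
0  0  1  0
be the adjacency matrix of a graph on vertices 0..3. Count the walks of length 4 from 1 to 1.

The number of length-4 walks from vertex 1 to vertex 1 is entry (1,1) of B^4, where B is the adjacency matrix.
B^2 = [[1, 1, 0, 1], [1, 1, 0, 1], [0, 0, 3, 0], [1, 1, 0, 1]]
B^3 = [[0, 0, 3, 0], [0, 0, 3, 0], [3, 3, 0, 3], [0, 0, 3, 0]]
B^4 = [[3, 3, 0, 3], [3, 3, 0, 3], [0, 0, 9, 0], [3, 3, 0, 3]]

3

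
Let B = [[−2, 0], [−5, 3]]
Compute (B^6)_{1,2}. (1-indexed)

tr B = 1 and det B = −6, so the characteristic polynomial is λ² − (1)λ + (−6) with roots 3 and −2.
Eigenvectors give P = [[0, −1], [−1, −1]] with P⁻¹ = [[1, −1], [−1, 0]], and B = P·diag(3, −2)·P⁻¹.
Then B^6 = P·diag(729, 64)·P⁻¹ = [[0, −64], [−729, −64]] · [[1, −1], [−1, 0]] = [[64, 0], [−665, 729]].

0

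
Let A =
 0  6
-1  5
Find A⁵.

[[-390, 1266], [-211, 665]]

tr A = 5 and det A = 6, so the characteristic polynomial is λ² − (5)λ + (6) with roots 2 and 3.
Eigenvectors give P = [[3, 2], [1, 1]] with P⁻¹ = [[1, -2], [-1, 3]], and A = P·diag(2, 3)·P⁻¹.
Then A⁵ = P·diag(32, 243)·P⁻¹ = [[96, 486], [32, 243]] · [[1, -2], [-1, 3]] = [[-390, 1266], [-211, 665]].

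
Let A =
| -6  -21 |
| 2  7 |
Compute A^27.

A² = A (a projection; rank 1, trace 1), so A^27 = A.

[[-6, -21], [2, 7]]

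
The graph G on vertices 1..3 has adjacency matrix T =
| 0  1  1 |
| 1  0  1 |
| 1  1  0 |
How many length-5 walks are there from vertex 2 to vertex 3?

11

The number of length-5 walks from vertex 2 to vertex 3 is entry (2,3) of T^5, where T is the adjacency matrix.
T^2 = [[2, 1, 1], [1, 2, 1], [1, 1, 2]]
T^3 = [[2, 3, 3], [3, 2, 3], [3, 3, 2]]
T^4 = [[6, 5, 5], [5, 6, 5], [5, 5, 6]]
T^5 = [[10, 11, 11], [11, 10, 11], [11, 11, 10]]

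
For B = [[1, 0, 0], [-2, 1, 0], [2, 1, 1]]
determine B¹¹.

[[1, 0, 0], [-22, 1, 0], [-88, 11, 1]]

B = I + N where N = [[0, 0, 0], [-2, 0, 0], [2, 1, 0]] is strictly lower-triangular, so N³ = 0.
(I + N)¹¹ = I + 11·N + 55·N² = [[1, 0, 0], [-22, 1, 0], [-88, 11, 1]].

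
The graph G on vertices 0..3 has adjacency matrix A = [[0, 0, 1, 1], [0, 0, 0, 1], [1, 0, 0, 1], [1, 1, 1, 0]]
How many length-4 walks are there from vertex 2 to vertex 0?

The number of length-4 walks from vertex 2 to vertex 0 is entry (2,0) of A^4, where A is the adjacency matrix.
A^2 = [[2, 1, 1, 1], [1, 1, 1, 0], [1, 1, 2, 1], [1, 0, 1, 3]]
A^3 = [[2, 1, 3, 4], [1, 0, 1, 3], [3, 1, 2, 4], [4, 3, 4, 2]]
A^4 = [[7, 4, 6, 6], [4, 3, 4, 2], [6, 4, 7, 6], [6, 2, 6, 11]]

6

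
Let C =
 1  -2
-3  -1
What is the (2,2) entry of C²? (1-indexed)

7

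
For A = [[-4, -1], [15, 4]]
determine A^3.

[[-4, -1], [15, 4]]

A² = I (check: tr A = 0 and det A = -1), so A^3 = A since 3 is odd.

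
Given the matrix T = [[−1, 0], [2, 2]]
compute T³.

T² = [[1, 0], [2, 4]]
T³ = [[−1, 0], [6, 8]]

[[−1, 0], [6, 8]]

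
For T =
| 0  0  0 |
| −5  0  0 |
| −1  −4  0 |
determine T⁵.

T is strictly triangular, hence nilpotent: T³ = 0, so T⁵ = 0.

[[0, 0, 0], [0, 0, 0], [0, 0, 0]]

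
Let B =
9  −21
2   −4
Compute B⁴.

[[471, −1365], [130, −374]]

tr B = 5 and det B = 6, so the characteristic polynomial is λ² − (5)λ + (6) with roots 3 and 2.
Eigenvectors give P = [[7, −3], [2, −1]] with P⁻¹ = [[1, −3], [2, −7]], and B = P·diag(3, 2)·P⁻¹.
Then B⁴ = P·diag(81, 16)·P⁻¹ = [[567, −48], [162, −16]] · [[1, −3], [2, −7]] = [[471, −1365], [130, −374]].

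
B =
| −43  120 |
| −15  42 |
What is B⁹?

[[−181243, 484680], [−60585, 162072]]

tr B = −1 and det B = −6, so the characteristic polynomial is λ² − (−1)λ + (−6) with roots −3 and 2.
Eigenvectors give P = [[−3, 8], [−1, 3]] with P⁻¹ = [[−3, 8], [−1, 3]], and B = P·diag(−3, 2)·P⁻¹.
Then B⁹ = P·diag(−19683, 512)·P⁻¹ = [[59049, 4096], [19683, 1536]] · [[−3, 8], [−1, 3]] = [[−181243, 484680], [−60585, 162072]].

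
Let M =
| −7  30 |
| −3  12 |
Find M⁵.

[[−1867, 6330], [−633, 2142]]

tr M = 5 and det M = 6, so the characteristic polynomial is λ² − (5)λ + (6) with roots 3 and 2.
Eigenvectors give P = [[3, 10], [1, 3]] with P⁻¹ = [[−3, 10], [1, −3]], and M = P·diag(3, 2)·P⁻¹.
Then M⁵ = P·diag(243, 32)·P⁻¹ = [[729, 320], [243, 96]] · [[−3, 10], [1, −3]] = [[−1867, 6330], [−633, 2142]].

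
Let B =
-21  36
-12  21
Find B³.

[[-189, 324], [-108, 189]]

tr B = 0 and det B = -9, so the characteristic polynomial is λ² − (0)λ + (-9) with roots -3 and 3.
Eigenvectors give P = [[2, -3], [1, -2]] with P⁻¹ = [[2, -3], [1, -2]], and B = P·diag(-3, 3)·P⁻¹.
Then B³ = P·diag(-27, 27)·P⁻¹ = [[-54, -81], [-27, -54]] · [[2, -3], [1, -2]] = [[-189, 324], [-108, 189]].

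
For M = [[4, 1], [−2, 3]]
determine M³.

[[42, 35], [−70, 7]]

M² = [[14, 7], [−14, 7]]
M³ = [[42, 35], [−70, 7]]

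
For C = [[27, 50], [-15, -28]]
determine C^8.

tr C = -1 and det C = -6, so the characteristic polynomial is λ² − (-1)λ + (-6) with roots 2 and -3.
Eigenvectors give P = [[-2, -5], [1, 3]] with P⁻¹ = [[-3, -5], [1, 2]], and C = P·diag(2, -3)·P⁻¹.
Then C^8 = P·diag(256, 6561)·P⁻¹ = [[-512, -32805], [256, 19683]] · [[-3, -5], [1, 2]] = [[-31269, -63050], [18915, 38086]].

[[-31269, -63050], [18915, 38086]]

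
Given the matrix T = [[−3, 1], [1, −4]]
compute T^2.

[[10, −7], [−7, 17]]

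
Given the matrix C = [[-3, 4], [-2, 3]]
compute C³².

C² = I (check: tr C = 0 and det C = -1), so C³² = I since 32 is even.

[[1, 0], [0, 1]]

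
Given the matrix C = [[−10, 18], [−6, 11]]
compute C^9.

[[−1540, 3078], [−1026, 2051]]

tr C = 1 and det C = −2, so the characteristic polynomial is λ² − (1)λ + (−2) with roots 2 and −1.
Eigenvectors give P = [[−3, −2], [−2, −1]] with P⁻¹ = [[1, −2], [−2, 3]], and C = P·diag(2, −1)·P⁻¹.
Then C^9 = P·diag(512, −1)·P⁻¹ = [[−1536, 2], [−1024, 1]] · [[1, −2], [−2, 3]] = [[−1540, 3078], [−1026, 2051]].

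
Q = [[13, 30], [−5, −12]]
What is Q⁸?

[[19171, 37830], [−6305, −12354]]

tr Q = 1 and det Q = −6, so the characteristic polynomial is λ² − (1)λ + (−6) with roots −2 and 3.
Eigenvectors give P = [[2, −3], [−1, 1]] with P⁻¹ = [[−1, −3], [−1, −2]], and Q = P·diag(−2, 3)·P⁻¹.
Then Q⁸ = P·diag(256, 6561)·P⁻¹ = [[512, −19683], [−256, 6561]] · [[−1, −3], [−1, −2]] = [[19171, 37830], [−6305, −12354]].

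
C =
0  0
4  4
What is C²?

[[0, 0], [16, 16]]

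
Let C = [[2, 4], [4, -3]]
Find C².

[[20, -4], [-4, 25]]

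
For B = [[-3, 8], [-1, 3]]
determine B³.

B² = I (check: tr B = 0 and det B = -1), so B³ = B since 3 is odd.

[[-3, 8], [-1, 3]]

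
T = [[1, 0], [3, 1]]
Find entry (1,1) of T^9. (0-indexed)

T = I + N where N = [[0, 0], [3, 0]] is strictly lower-triangular, so N^2 = 0.
(I + N)^9 = I + 9·N = [[1, 0], [27, 1]].

1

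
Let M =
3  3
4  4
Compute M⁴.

[[1029, 1029], [1372, 1372]]

M² = [[21, 21], [28, 28]]
M³ = [[147, 147], [196, 196]]
M⁴ = [[1029, 1029], [1372, 1372]]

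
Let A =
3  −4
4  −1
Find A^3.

[[−53, 36], [−36, −17]]

A^2 = [[−7, −8], [8, −15]]
A^3 = [[−53, 36], [−36, −17]]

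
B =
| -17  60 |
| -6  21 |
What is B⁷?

[[-19673, 65580], [-6558, 21861]]

tr B = 4 and det B = 3, so the characteristic polynomial is λ² − (4)λ + (3) with roots 3 and 1.
Eigenvectors give P = [[3, 10], [1, 3]] with P⁻¹ = [[-3, 10], [1, -3]], and B = P·diag(3, 1)·P⁻¹.
Then B⁷ = P·diag(2187, 1)·P⁻¹ = [[6561, 10], [2187, 3]] · [[-3, 10], [1, -3]] = [[-19673, 65580], [-6558, 21861]].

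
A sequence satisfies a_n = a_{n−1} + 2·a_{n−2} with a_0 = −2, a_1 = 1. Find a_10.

With companion matrix B = [[1, 2], [1, 0]], [a_n, a_{n−1}]ᵀ = B·[a_{n−1}, a_{n−2}]ᵀ, so [a_10, a_9]ᵀ = B⁹·[a_1, a_0]ᵀ.
B⁹ = [[341, 342], [171, 170]], giving [a_10, a_9]ᵀ = [[−343], [−169]].

−343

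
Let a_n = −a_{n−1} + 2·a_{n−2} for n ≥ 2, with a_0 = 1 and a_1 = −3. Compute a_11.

With companion matrix T = [[−1, 2], [1, 0]], [a_n, a_{n−1}]ᵀ = T·[a_{n−1}, a_{n−2}]ᵀ, so [a_11, a_10]ᵀ = T¹⁰·[a_1, a_0]ᵀ.
T¹⁰ = [[683, −682], [−341, 342]], giving [a_11, a_10]ᵀ = [[−2731], [1365]].

−2731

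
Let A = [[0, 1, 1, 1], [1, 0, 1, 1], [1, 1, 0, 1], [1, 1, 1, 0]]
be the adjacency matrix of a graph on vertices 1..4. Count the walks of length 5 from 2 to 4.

61

The number of length-5 walks from vertex 2 to vertex 4 is entry (2,4) of A^5, where A is the adjacency matrix.
A^2 = [[3, 2, 2, 2], [2, 3, 2, 2], [2, 2, 3, 2], [2, 2, 2, 3]]
A^3 = [[6, 7, 7, 7], [7, 6, 7, 7], [7, 7, 6, 7], [7, 7, 7, 6]]
A^4 = [[21, 20, 20, 20], [20, 21, 20, 20], [20, 20, 21, 20], [20, 20, 20, 21]]
A^5 = [[60, 61, 61, 61], [61, 60, 61, 61], [61, 61, 60, 61], [61, 61, 61, 60]]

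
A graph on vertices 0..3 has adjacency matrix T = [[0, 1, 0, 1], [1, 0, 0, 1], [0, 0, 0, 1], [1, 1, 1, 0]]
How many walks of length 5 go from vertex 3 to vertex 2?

The number of length-5 walks from vertex 3 to vertex 2 is entry (3,2) of T⁵, where T is the adjacency matrix.
T² = [[2, 1, 1, 1], [1, 2, 1, 1], [1, 1, 1, 0], [1, 1, 0, 3]]
T³ = [[2, 3, 1, 4], [3, 2, 1, 4], [1, 1, 0, 3], [4, 4, 3, 2]]
T⁴ = [[7, 6, 4, 6], [6, 7, 4, 6], [4, 4, 3, 2], [6, 6, 2, 11]]
T⁵ = [[12, 13, 6, 17], [13, 12, 6, 17], [6, 6, 2, 11], [17, 17, 11, 14]]

11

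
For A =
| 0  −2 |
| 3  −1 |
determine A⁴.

[[30, −22], [33, 19]]

A² = [[−6, 2], [−3, −5]]
A³ = [[6, 10], [−15, 11]]
A⁴ = [[30, −22], [33, 19]]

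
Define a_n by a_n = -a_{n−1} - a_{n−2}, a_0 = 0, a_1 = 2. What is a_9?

With companion matrix Q = [[-1, -1], [1, 0]], [a_n, a_{n−1}]ᵀ = Q·[a_{n−1}, a_{n−2}]ᵀ, so [a_9, a_8]ᵀ = Q⁸·[a_1, a_0]ᵀ.
Q⁸ = [[0, 1], [-1, -1]], giving [a_9, a_8]ᵀ = [[0], [-2]].

0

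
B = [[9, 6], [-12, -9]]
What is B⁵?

[[729, 486], [-972, -729]]

tr B = 0 and det B = -9, so the characteristic polynomial is λ² − (0)λ + (-9) with roots -3 and 3.
Eigenvectors give P = [[-1, -1], [2, 1]] with P⁻¹ = [[1, 1], [-2, -1]], and B = P·diag(-3, 3)·P⁻¹.
Then B⁵ = P·diag(-243, 243)·P⁻¹ = [[243, -243], [-486, 243]] · [[1, 1], [-2, -1]] = [[729, 486], [-972, -729]].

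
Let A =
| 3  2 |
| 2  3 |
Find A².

[[13, 12], [12, 13]]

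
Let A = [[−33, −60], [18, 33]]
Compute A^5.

tr A = 0 and det A = −9, so the characteristic polynomial is λ² − (0)λ + (−9) with roots 3 and −3.
Eigenvectors give P = [[−5, −2], [3, 1]] with P⁻¹ = [[1, 2], [−3, −5]], and A = P·diag(3, −3)·P⁻¹.
Then A^5 = P·diag(243, −243)·P⁻¹ = [[−1215, 486], [729, −243]] · [[1, 2], [−3, −5]] = [[−2673, −4860], [1458, 2673]].

[[−2673, −4860], [1458, 2673]]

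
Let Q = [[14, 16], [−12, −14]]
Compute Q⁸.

[[256, 0], [0, 256]]

tr Q = 0 and det Q = −4, so the characteristic polynomial is λ² − (0)λ + (−4) with roots −2 and 2.
Eigenvectors give P = [[−1, 4], [1, −3]] with P⁻¹ = [[3, 4], [1, 1]], and Q = P·diag(−2, 2)·P⁻¹.
Then Q⁸ = P·diag(256, 256)·P⁻¹ = [[−256, 1024], [256, −768]] · [[3, 4], [1, 1]] = [[256, 0], [0, 256]].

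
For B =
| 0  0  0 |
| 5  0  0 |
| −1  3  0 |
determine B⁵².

B is strictly triangular, hence nilpotent: B³ = 0, so B⁵² = 0.

[[0, 0, 0], [0, 0, 0], [0, 0, 0]]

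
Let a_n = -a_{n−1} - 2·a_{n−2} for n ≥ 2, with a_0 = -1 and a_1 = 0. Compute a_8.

With companion matrix Q = [[-1, -2], [1, 0]], [a_n, a_{n−1}]ᵀ = Q·[a_{n−1}, a_{n−2}]ᵀ, so [a_8, a_7]ᵀ = Q^7·[a_1, a_0]ᵀ.
Q^7 = [[3, -14], [7, 10]], giving [a_8, a_7]ᵀ = [[14], [-10]].

14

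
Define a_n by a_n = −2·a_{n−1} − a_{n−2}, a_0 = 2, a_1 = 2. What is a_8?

−30

With companion matrix M = [[−2, −1], [1, 0]], [a_n, a_{n−1}]ᵀ = M·[a_{n−1}, a_{n−2}]ᵀ, so [a_8, a_7]ᵀ = M^7·[a_1, a_0]ᵀ.
M^7 = [[−8, −7], [7, 6]], giving [a_8, a_7]ᵀ = [[−30], [26]].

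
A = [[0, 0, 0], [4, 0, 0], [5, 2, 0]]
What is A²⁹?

A is strictly triangular, hence nilpotent: A³ = 0, so A²⁹ = 0.

[[0, 0, 0], [0, 0, 0], [0, 0, 0]]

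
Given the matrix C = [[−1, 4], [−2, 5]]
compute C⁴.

tr C = 4 and det C = 3, so the characteristic polynomial is λ² − (4)λ + (3) with roots 1 and 3.
Eigenvectors give P = [[2, 1], [1, 1]] with P⁻¹ = [[1, −1], [−1, 2]], and C = P·diag(1, 3)·P⁻¹.
Then C⁴ = P·diag(1, 81)·P⁻¹ = [[2, 81], [1, 81]] · [[1, −1], [−1, 2]] = [[−79, 160], [−80, 161]].

[[−79, 160], [−80, 161]]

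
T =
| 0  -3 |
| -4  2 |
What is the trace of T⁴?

496

T² = [[12, -6], [-8, 16]]
T³ = [[24, -48], [-64, 56]]
T⁴ = [[192, -168], [-224, 304]]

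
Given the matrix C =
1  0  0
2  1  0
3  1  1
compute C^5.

[[1, 0, 0], [10, 1, 0], [35, 5, 1]]

C = I + N where N = [[0, 0, 0], [2, 0, 0], [3, 1, 0]] is strictly lower-triangular, so N^3 = 0.
(I + N)^5 = I + 5·N + 10·N^2 = [[1, 0, 0], [10, 1, 0], [35, 5, 1]].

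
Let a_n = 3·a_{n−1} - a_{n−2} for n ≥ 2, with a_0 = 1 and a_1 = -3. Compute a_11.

With companion matrix B = [[3, -1], [1, 0]], [a_n, a_{n−1}]ᵀ = B·[a_{n−1}, a_{n−2}]ᵀ, so [a_11, a_10]ᵀ = B¹⁰·[a_1, a_0]ᵀ.
B¹⁰ = [[17711, -6765], [6765, -2584]], giving [a_11, a_10]ᵀ = [[-59898], [-22879]].

-59898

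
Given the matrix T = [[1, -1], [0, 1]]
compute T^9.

T = I + N where N = [[0, -1], [0, 0]] is strictly upper-triangular, so N^2 = 0.
(I + N)^9 = I + 9·N = [[1, -9], [0, 1]].

[[1, -9], [0, 1]]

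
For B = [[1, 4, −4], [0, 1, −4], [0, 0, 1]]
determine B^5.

B = I + N where N = [[0, 4, −4], [0, 0, −4], [0, 0, 0]] is strictly upper-triangular, so N^3 = 0.
(I + N)^5 = I + 5·N + 10·N^2 = [[1, 20, −180], [0, 1, −20], [0, 0, 1]].

[[1, 20, −180], [0, 1, −20], [0, 0, 1]]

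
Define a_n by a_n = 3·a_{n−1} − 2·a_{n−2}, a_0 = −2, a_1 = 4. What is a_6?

376

With companion matrix A = [[3, −2], [1, 0]], [a_n, a_{n−1}]ᵀ = A·[a_{n−1}, a_{n−2}]ᵀ, so [a_6, a_5]ᵀ = A^5·[a_1, a_0]ᵀ.
A^5 = [[63, −62], [31, −30]], giving [a_6, a_5]ᵀ = [[376], [184]].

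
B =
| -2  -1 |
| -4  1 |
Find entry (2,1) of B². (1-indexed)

4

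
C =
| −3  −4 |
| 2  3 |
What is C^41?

[[−3, −4], [2, 3]]

C² = I (check: tr C = 0 and det C = −1), so C^41 = C since 41 is odd.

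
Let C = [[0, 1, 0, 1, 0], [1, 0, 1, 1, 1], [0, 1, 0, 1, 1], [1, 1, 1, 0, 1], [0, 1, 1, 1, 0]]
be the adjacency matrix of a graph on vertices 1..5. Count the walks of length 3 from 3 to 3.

The number of length-3 walks from vertex 3 to vertex 3 is entry (3,3) of C³, where C is the adjacency matrix.
C² = [[2, 1, 2, 1, 2], [1, 4, 2, 3, 2], [2, 2, 3, 2, 2], [1, 3, 2, 4, 2], [2, 2, 2, 2, 3]]
C³ = [[2, 7, 4, 7, 4], [7, 8, 9, 9, 9], [4, 9, 6, 9, 7], [7, 9, 9, 8, 9], [4, 9, 7, 9, 6]]

6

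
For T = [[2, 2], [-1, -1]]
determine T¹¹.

[[2, 2], [-1, -1]]

T² = T (a projection; rank 1, trace 1), so T¹¹ = T.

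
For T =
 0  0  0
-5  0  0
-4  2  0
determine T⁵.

T is strictly triangular, hence nilpotent: T³ = 0, so T⁵ = 0.

[[0, 0, 0], [0, 0, 0], [0, 0, 0]]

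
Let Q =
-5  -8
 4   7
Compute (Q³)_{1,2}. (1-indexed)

tr Q = 2 and det Q = -3, so the characteristic polynomial is λ² − (2)λ + (-3) with roots 3 and -1.
Eigenvectors give P = [[-1, -2], [1, 1]] with P⁻¹ = [[1, 2], [-1, -1]], and Q = P·diag(3, -1)·P⁻¹.
Then Q³ = P·diag(27, -1)·P⁻¹ = [[-27, 2], [27, -1]] · [[1, 2], [-1, -1]] = [[-29, -56], [28, 55]].

-56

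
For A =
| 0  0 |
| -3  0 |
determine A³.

[[0, 0], [0, 0]]

A is strictly triangular, hence nilpotent: A² = 0, so A³ = 0.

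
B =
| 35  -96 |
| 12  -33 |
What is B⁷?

tr B = 2 and det B = -3, so the characteristic polynomial is λ² − (2)λ + (-3) with roots 3 and -1.
Eigenvectors give P = [[3, -8], [1, -3]] with P⁻¹ = [[3, -8], [1, -3]], and B = P·diag(3, -1)·P⁻¹.
Then B⁷ = P·diag(2187, -1)·P⁻¹ = [[6561, 8], [2187, 3]] · [[3, -8], [1, -3]] = [[19691, -52512], [6564, -17505]].

[[19691, -52512], [6564, -17505]]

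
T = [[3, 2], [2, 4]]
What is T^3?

[[67, 82], [82, 108]]

T^2 = [[13, 14], [14, 20]]
T^3 = [[67, 82], [82, 108]]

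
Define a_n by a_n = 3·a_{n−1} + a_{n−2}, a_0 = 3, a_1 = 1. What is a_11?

269992

With companion matrix Q = [[3, 1], [1, 0]], [a_n, a_{n−1}]ᵀ = Q·[a_{n−1}, a_{n−2}]ᵀ, so [a_11, a_10]ᵀ = Q¹⁰·[a_1, a_0]ᵀ.
Q¹⁰ = [[141481, 42837], [42837, 12970]], giving [a_11, a_10]ᵀ = [[269992], [81747]].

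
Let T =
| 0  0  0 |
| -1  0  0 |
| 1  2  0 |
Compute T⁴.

[[0, 0, 0], [0, 0, 0], [0, 0, 0]]

T is strictly triangular, hence nilpotent: T³ = 0, so T⁴ = 0.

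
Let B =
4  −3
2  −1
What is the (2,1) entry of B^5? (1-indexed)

62

tr B = 3 and det B = 2, so the characteristic polynomial is λ² − (3)λ + (2) with roots 2 and 1.
Eigenvectors give P = [[3, 1], [2, 1]] with P⁻¹ = [[1, −1], [−2, 3]], and B = P·diag(2, 1)·P⁻¹.
Then B^5 = P·diag(32, 1)·P⁻¹ = [[96, 1], [64, 1]] · [[1, −1], [−2, 3]] = [[94, −93], [62, −61]].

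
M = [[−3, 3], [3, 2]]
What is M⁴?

[[333, −93], [−93, 178]]

M² = [[18, −3], [−3, 13]]
M³ = [[−63, 48], [48, 17]]
M⁴ = [[333, −93], [−93, 178]]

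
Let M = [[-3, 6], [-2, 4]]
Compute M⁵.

[[-3, 6], [-2, 4]]

M² = M (a projection; rank 1, trace 1), so M⁵ = M.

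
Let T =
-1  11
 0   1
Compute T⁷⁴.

T² = I (check: tr T = 0 and det T = -1), so T⁷⁴ = I since 74 is even.

[[1, 0], [0, 1]]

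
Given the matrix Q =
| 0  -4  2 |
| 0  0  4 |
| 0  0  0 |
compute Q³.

Q is strictly triangular, hence nilpotent: Q³ = 0, so Q³ = 0.

[[0, 0, 0], [0, 0, 0], [0, 0, 0]]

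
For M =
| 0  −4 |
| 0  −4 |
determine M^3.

M^2 = [[0, 16], [0, 16]]
M^3 = [[0, −64], [0, −64]]

[[0, −64], [0, −64]]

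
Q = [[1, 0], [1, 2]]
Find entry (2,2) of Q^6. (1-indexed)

64

tr Q = 3 and det Q = 2, so the characteristic polynomial is λ² − (3)λ + (2) with roots 2 and 1.
Eigenvectors give P = [[0, 1], [1, −1]] with P⁻¹ = [[1, 1], [1, 0]], and Q = P·diag(2, 1)·P⁻¹.
Then Q^6 = P·diag(64, 1)·P⁻¹ = [[0, 1], [64, −1]] · [[1, 1], [1, 0]] = [[1, 0], [63, 64]].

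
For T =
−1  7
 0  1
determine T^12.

[[1, 0], [0, 1]]

T² = I (check: tr T = 0 and det T = −1), so T^12 = I since 12 is even.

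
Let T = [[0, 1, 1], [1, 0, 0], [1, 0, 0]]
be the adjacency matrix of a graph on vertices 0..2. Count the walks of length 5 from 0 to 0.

0

The number of length-5 walks from vertex 0 to vertex 0 is entry (0,0) of T⁵, where T is the adjacency matrix.
T² = [[2, 0, 0], [0, 1, 1], [0, 1, 1]]
T³ = [[0, 2, 2], [2, 0, 0], [2, 0, 0]]
T⁴ = [[4, 0, 0], [0, 2, 2], [0, 2, 2]]
T⁵ = [[0, 4, 4], [4, 0, 0], [4, 0, 0]]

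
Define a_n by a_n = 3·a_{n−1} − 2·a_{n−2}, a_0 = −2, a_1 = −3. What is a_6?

−65

With companion matrix T = [[3, −2], [1, 0]], [a_n, a_{n−1}]ᵀ = T·[a_{n−1}, a_{n−2}]ᵀ, so [a_6, a_5]ᵀ = T^5·[a_1, a_0]ᵀ.
T^5 = [[63, −62], [31, −30]], giving [a_6, a_5]ᵀ = [[−65], [−33]].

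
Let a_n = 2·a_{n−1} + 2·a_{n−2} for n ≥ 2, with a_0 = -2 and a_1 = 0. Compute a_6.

-176

With companion matrix M = [[2, 2], [1, 0]], [a_n, a_{n−1}]ᵀ = M·[a_{n−1}, a_{n−2}]ᵀ, so [a_6, a_5]ᵀ = M^5·[a_1, a_0]ᵀ.
M^5 = [[120, 88], [44, 32]], giving [a_6, a_5]ᵀ = [[-176], [-64]].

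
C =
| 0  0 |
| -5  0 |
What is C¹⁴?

C is strictly triangular, hence nilpotent: C² = 0, so C¹⁴ = 0.

[[0, 0], [0, 0]]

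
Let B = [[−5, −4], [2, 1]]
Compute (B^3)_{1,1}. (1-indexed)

−53

tr B = −4 and det B = 3, so the characteristic polynomial is λ² − (−4)λ + (3) with roots −1 and −3.
Eigenvectors give P = [[−1, −2], [1, 1]] with P⁻¹ = [[1, 2], [−1, −1]], and B = P·diag(−1, −3)·P⁻¹.
Then B^3 = P·diag(−1, −27)·P⁻¹ = [[1, 54], [−1, −27]] · [[1, 2], [−1, −1]] = [[−53, −52], [26, 25]].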